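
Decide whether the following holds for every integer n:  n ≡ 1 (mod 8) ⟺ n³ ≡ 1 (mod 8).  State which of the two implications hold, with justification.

(⟹) Suppose n ≡ 1 (mod 8). Write n = 8j + 1. Then (8j + 1)³ = 512j³ + 192j² + 24j + 1 = 8(64j³ + 24j² + 3j) + 1, so n³ ≡ 1 (mod 8).

(⟸) Conversely, suppose n³ ≡ 1 (mod 8). The only residue r in {0, …, 7} with r³ ≡ 1 (mod 8) is r = 1, so n ≡ 1 (mod 8).

Both directions hold.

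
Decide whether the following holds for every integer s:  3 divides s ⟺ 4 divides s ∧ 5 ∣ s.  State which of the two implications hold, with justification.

(⇒) fails and (⇐) fails.

(⟹) This fails: take s = 3. Certainly 3 ∣ 3, but 4 ∤ 3.

(⟸) This fails: take s = 20. Both 4 ∣ 20 and 5 ∣ 20, yet 20 is not a multiple of 3 (since 20 = 6·3 + 2), so 3 ∤ 20.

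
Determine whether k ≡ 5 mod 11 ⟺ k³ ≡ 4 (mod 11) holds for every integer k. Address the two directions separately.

Both directions hold; the statement is true.

(→) Suppose k ≡ 5 mod 11. Write k = 11j + 5. Then (11j + 5)³ = 1331j³ + 1815j² + 825j + 125 = 11(121j³ + 165j² + 75j + 11) + 4, so k³ ≡ 4 (mod 11).

(←) Conversely, suppose k³ ≡ 4 (mod 11). The only residue r in {0, …, 10} with r³ ≡ 4 (mod 11) is r = 5, so k ≡ 5 (mod 11).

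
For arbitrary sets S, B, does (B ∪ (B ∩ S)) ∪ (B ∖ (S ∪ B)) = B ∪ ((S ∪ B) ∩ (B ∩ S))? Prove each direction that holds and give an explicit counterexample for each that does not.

The two sets are equal.

Forward inclusion. Let x ∈ (B ∪ (B ∩ S)) ∪ (B ∖ (S ∪ B)). Then either x ∈ B and x ∉ S; or x ∈ S ∩ B. In each case x ∈ B ∪ ((S ∪ B) ∩ (B ∩ S)), so (B ∪ (B ∩ S)) ∪ (B ∖ (S ∪ B)) ⊆ B ∪ ((S ∪ B) ∩ (B ∩ S)).

Reverse inclusion. Let x ∈ B ∪ ((S ∪ B) ∩ (B ∩ S)). Then either x ∈ B and x ∉ S; or x ∈ S ∩ B. In each case x ∈ (B ∪ (B ∩ S)) ∪ (B ∖ (S ∪ B)), so B ∪ ((S ∪ B) ∩ (B ∩ S)) ⊆ (B ∪ (B ∩ S)) ∪ (B ∖ (S ∪ B)).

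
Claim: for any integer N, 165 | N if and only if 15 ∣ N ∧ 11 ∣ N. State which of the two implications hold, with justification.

Forward direction. If 165 ∣ N, write N = 165q. Since 165 = 11·15, N = 15·(11q), so 15 ∣ N; and since 165 = 15·11, N = 11·(15q), so 11 ∣ N.

Converse. Suppose 15 ∣ N and 11 ∣ N. Any common multiple of 15 and 11 is a multiple of their lcm; here gcd(15, 11) = 1, so lcm(15, 11) = 15·11 = 165, so 165 ∣ N.

Both directions hold.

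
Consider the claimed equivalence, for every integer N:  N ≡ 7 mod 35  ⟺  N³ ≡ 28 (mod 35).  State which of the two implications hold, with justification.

[⇐] Suppose N³ ≡ 28 (mod 35). The only residue r in {0, …, 34} with r³ ≡ 28 (mod 35) is r = 7, so N ≡ 7 (mod 35).

[⇒] Suppose N ≡ 7 mod 35. Write N = 35j + 7. Then (35j + 7)³ = 42875j³ + 25725j² + 5145j + 343 = 35(1225j³ + 735j² + 147j + 9) + 28, so N³ ≡ 28 (mod 35).

Both directions hold.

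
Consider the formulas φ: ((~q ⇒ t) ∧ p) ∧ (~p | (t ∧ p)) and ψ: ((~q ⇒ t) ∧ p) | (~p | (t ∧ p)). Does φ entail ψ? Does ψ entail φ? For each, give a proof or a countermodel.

[⇐] This fails. Under p = F, q = F, t = F, the left side is false but the right side is true.

[⇒] Assume the antecedent. If p is true, the antecedent forces (p = T, q = F, t = T) or (p = T, q = T, t = T), and the consequent holds there. If p is false, the antecedent cannot hold. Either way the consequent holds.

Only the forward direction holds.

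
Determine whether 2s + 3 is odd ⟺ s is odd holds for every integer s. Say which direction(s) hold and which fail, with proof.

The forward direction fails; the converse holds.

Forward direction. This fails: take s = 4. Then 2s + 3 = 11, which is odd, yet s = 4 is even, not odd.

Converse. Suppose s is odd. Since 2 is even, 2s is even for every s, so 2s + 3 has the same parity as 3, which is odd. Hence 2s + 3 is odd.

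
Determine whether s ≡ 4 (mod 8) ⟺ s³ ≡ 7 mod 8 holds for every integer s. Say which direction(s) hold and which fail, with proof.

(→) This fails: take s = 4. Then 4 ≡ 4 (mod 8), but 4³ = 64 ≡ 0 (mod 8), not 7.

(←) This fails: take s = 7. Then 7³ = 343 ≡ 7 (mod 8), yet 7 ≡ 7 (mod 8), not 4.

Both directions fail.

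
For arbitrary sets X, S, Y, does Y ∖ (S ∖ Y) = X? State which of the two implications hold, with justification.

(⊆) This inclusion fails. Take X = ∅, S = ∅, Y = {1}; then 1 ∈ Y ∖ (S ∖ Y) but 1 ∉ X.

(⊇) This inclusion fails. Take X = {1}, S = ∅, Y = ∅; then 1 ∈ X but 1 ∉ Y ∖ (S ∖ Y).

(⊆) fails and (⊇) fails.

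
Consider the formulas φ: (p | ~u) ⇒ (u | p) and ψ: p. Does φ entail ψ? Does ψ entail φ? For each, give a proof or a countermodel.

(⇒) This fails. Under u = T, p = F, the left side is true but the right side is false.

(⇐) Assume the antecedent. If u is true, (p | ~u) ⇒ (u | p) reduces to true regardless of the other variables. If u is false, the antecedent forces (u = F, p = T), and (p | ~u) ⇒ (u | p) holds there. Either way (p | ~u) ⇒ (u | p) holds.

Only the converse holds.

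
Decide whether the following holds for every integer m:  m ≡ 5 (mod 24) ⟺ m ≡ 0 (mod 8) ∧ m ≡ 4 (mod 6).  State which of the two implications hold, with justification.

(⇒) fails and (⇐) fails.

(⇒) This fails: m = 5 gives 5 ≡ 5 (mod 24) but 5 ≡ 5 (mod 8), so the conjunction on the right does not hold.

(⇐) This fails: m = 16 satisfies both congruences on the right (16 ≡ 0 mod 8 and 16 ≡ 4 mod 6) yet 16 ≡ 16 (mod 24), not 5.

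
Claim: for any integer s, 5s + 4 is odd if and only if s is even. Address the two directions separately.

Forward direction. This fails: s = 1 gives 5s + 4 = 9, which is odd, but 1 is odd, not even.

Converse. This also fails: s = 2 is even, but 5s + 4 = 14 is even, not odd.

Both directions fail.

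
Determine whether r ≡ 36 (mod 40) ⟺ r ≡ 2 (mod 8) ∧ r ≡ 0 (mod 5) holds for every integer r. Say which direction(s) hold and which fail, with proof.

(⟹) This fails: r = 36 gives 36 ≡ 36 (mod 40) but 36 ≡ 4 (mod 8), so the conjunction on the right does not hold.

(⟸) This fails: r = 10 satisfies both congruences on the right (10 ≡ 2 mod 8 and 10 ≡ 0 mod 5) yet 10 ≡ 10 (mod 40), not 36.

Neither implication holds.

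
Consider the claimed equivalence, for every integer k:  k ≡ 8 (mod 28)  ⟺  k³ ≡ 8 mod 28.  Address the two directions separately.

(→) Suppose k ≡ 8 (mod 28). Write k = 28j + 8. Then (28j + 8)³ = 21952j³ + 18816j² + 5376j + 512 = 28(784j³ + 672j² + 192j + 18) + 8, so k³ ≡ 8 (mod 28).

(←) This fails: take k = 2. Then 2³ = 8 ≡ 8 (mod 28), yet 2 ≡ 2 (mod 28), not 8.

Only the forward implication holds.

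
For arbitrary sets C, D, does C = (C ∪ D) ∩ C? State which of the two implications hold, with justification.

The two sets are equal.

(⟸) Let x ∈ (C ∪ D) ∩ C. Then either x ∈ C and x ∉ D; or x ∈ C ∩ D. In each case x ∈ C, so (C ∪ D) ∩ C ⊆ C.

(⟹) Let x ∈ C. Then either x ∈ C and x ∉ D; or x ∈ C ∩ D. In each case x ∈ (C ∪ D) ∩ C, so C ⊆ (C ∪ D) ∩ C.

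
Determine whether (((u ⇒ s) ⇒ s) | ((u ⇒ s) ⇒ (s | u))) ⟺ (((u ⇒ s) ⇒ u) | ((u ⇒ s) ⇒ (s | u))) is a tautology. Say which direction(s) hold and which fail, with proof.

Equivalent; both directions hold.

Forward direction. Assume the antecedent. If s is true, the consequent reduces to true regardless of the other variables. If s is false, the antecedent forces (s = F, u = T), and the consequent holds there. Either way the consequent holds.

Converse. Assume the antecedent. If s is true, the consequent reduces to true regardless of the other variables. If s is false, the antecedent forces (s = F, u = T), and the consequent holds there. Either way the consequent holds.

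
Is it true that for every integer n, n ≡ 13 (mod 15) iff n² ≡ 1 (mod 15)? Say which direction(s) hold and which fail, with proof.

(⇒) fails and (⇐) fails.

Forward direction. This fails: take n = 13. Then 13 ≡ 13 (mod 15), but 13² = 169 ≡ 4 (mod 15), not 1.

Converse. This fails: take n = 1. Then 1² = 1 ≡ 1 (mod 15), yet 1 ≡ 1 (mod 15), not 13.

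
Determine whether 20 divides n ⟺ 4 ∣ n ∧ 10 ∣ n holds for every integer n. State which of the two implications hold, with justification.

Forward direction. If 20 ∣ n, write n = 20q. Since 20 = 5·4, n = 4·(5q), so 4 ∣ n; and since 20 = 2·10, n = 10·(2q), so 10 ∣ n.

Converse. Suppose 4 ∣ n and 10 ∣ n. Any common multiple of 4 and 10 is a multiple of their lcm; here lcm(4, 10) = 4·10/gcd(4, 10) = 40/2 = 20, so 20 ∣ n.

Both directions hold; the statement is true.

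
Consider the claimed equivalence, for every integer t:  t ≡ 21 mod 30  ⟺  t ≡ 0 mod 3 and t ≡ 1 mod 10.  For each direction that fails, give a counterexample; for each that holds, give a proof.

Both directions hold; the statement is true.

(→) Suppose t ≡ 21 (mod 30); write t = 30j + 21. Since 3 ∣ 30, reducing mod 3 gives t ≡ 21 ≡ 0 (mod 3); since 10 ∣ 30, reducing mod 10 gives t ≡ 21 ≡ 1 (mod 10).

(←) Conversely, if t ≡ 0 (mod 3) and t ≡ 1 (mod 10), then by the Chinese remainder theorem t ≡ 21 (mod 30). This is exactly t ≡ 21 (mod 30).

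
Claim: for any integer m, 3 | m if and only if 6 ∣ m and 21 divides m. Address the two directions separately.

(⇒) This fails: take m = 3. Certainly 3 ∣ 3, but 6 ∤ 3.

(⇐) Suppose 6 ∣ m and 21 ∣ m. Any common multiple of 6 and 21 is a multiple of their lcm; here lcm(6, 21) = 6·21/gcd(6, 21) = 126/3 = 42, so 42 ∣ m. Since 3 ∣ 42, it follows that 3 ∣ m.

The forward direction fails; the converse holds.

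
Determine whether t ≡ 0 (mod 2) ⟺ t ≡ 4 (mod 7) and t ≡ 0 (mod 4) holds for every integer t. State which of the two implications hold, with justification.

Not equivalent: only (⇐) holds.

(⟹) This fails: t = 0 gives 0 ≡ 0 (mod 2) but 0 ≡ 0 (mod 7), so the conjunction on the right does not hold.

(⟸) Conversely, if t ≡ 4 (mod 7) and t ≡ 0 (mod 4), then by the Chinese remainder theorem t ≡ 4 (mod 28). Since 4 ≡ 0 (mod 2) and 2 ∣ 28, we get t ≡ 0 (mod 2).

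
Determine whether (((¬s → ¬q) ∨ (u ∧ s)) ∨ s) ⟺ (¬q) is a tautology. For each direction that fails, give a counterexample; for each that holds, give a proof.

(⇒) fails; (⇐) holds.

(⇒) This fails. Under q = T, s = T, u = F, the left side is true but the right side is false.

(⇐) Assume the antecedent. If q is true, the antecedent cannot hold. If q is false, ((¬s → ¬q) ∨ (u ∧ s)) ∨ s reduces to true regardless of the other variables. Either way ((¬s → ¬q) ∨ (u ∧ s)) ∨ s holds.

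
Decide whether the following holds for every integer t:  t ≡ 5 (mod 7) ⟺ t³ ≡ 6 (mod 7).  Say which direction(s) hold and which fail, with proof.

(⇒) Suppose t ≡ 5 (mod 7). Write t = 7j + 5. Then (7j + 5)³ = 343j³ + 735j² + 525j + 125 = 7(49j³ + 105j² + 75j + 17) + 6, so t³ ≡ 6 (mod 7).

(⇐) This fails: take t = 3. Then 3³ = 27 ≡ 6 (mod 7), yet 3 ≡ 3 (mod 7), not 5.

Only the forward direction holds.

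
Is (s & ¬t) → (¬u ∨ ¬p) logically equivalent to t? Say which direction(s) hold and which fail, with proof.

Only the reverse direction holds.

(⇒) This fails. Under s = F, t = F, p = F, u = F, the left side is true but the right side is false.

(⇐) Assume the antecedent. If t is true, (s & ¬t) → (¬u ∨ ¬p) reduces to true regardless of the other variables. If t is false, the antecedent cannot hold. Either way (s & ¬t) → (¬u ∨ ¬p) holds.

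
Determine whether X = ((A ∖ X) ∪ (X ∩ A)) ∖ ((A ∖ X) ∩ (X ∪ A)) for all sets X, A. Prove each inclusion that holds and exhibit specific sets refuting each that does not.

Forward inclusion. This inclusion fails. Take X = {1}, A = ∅; then 1 ∈ X but 1 ∉ ((A ∖ X) ∪ (X ∩ A)) ∖ ((A ∖ X) ∩ (X ∪ A)).

Reverse inclusion. Let x ∈ ((A ∖ X) ∪ (X ∩ A)) ∖ ((A ∖ X) ∩ (X ∪ A)). Then x ∈ X ∩ A, from which x ∈ X.

(⊆) fails; (⊇) holds.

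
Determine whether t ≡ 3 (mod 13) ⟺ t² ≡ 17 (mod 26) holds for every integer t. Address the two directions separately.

Both directions fail.

(⟹) This fails: take t = 3. Then 3 ≡ 3 (mod 13), but 3² = 9 ≡ 9 (mod 26), not 17.

(⟸) This fails: take t = 11. Then 11² = 121 ≡ 17 (mod 26), yet 11 ≡ 11 (mod 13), not 3.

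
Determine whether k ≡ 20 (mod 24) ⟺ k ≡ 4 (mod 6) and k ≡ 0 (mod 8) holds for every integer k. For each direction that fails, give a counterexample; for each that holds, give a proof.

Neither implication holds.

(⇒) This fails: k = 20 gives 20 ≡ 20 (mod 24) but 20 ≡ 2 (mod 6), so the conjunction on the right does not hold.

(⇐) This fails: k = 16 satisfies both congruences on the right (16 ≡ 4 mod 6 and 16 ≡ 0 mod 8) yet 16 ≡ 16 (mod 24), not 20.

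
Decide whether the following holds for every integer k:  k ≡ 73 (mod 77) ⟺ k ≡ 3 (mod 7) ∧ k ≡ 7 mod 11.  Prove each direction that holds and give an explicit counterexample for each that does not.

(⟸) If k ≡ 3 (mod 7) and k ≡ 7 (mod 11), then by the Chinese remainder theorem k ≡ 73 (mod 77). This is exactly k ≡ 73 (mod 77).

(⟹) Suppose k ≡ 73 (mod 77); write k = 77j + 73. Since 7 ∣ 77, reducing mod 7 gives k ≡ 73 ≡ 3 (mod 7); since 11 ∣ 77, reducing mod 11 gives k ≡ 73 ≡ 7 (mod 11).

Both directions hold.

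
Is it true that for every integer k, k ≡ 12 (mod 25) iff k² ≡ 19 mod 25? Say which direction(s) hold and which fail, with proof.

(⇐) This fails: take k = 13. Then 13² = 169 ≡ 19 (mod 25), yet 13 ≡ 13 (mod 25), not 12.

(⇒) Suppose k ≡ 12 (mod 25). Write k = 25j + 12. Then (25j + 12)² = 625j² + 600j + 144 = 25(25j² + 24j + 5) + 19, so k² ≡ 19 (mod 25).

Only the forward direction holds.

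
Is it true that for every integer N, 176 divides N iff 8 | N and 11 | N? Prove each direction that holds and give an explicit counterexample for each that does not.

(⇒) holds; (⇐) fails.

[⇒] If 176 ∣ N, write N = 176q. Since 176 = 22·8, N = 8·(22q), so 8 ∣ N; and since 176 = 16·11, N = 11·(16q), so 11 ∣ N.

[⇐] This fails: take N = 88. Both 8 ∣ 88 and 11 ∣ 88, yet 88 is not a multiple of 176 (since 88 = 0·176 + 88), so 176 ∤ 88.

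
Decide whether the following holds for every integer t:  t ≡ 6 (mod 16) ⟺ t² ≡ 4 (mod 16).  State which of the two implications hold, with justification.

(⇒) Suppose t ≡ 6 (mod 16). Write t = 16j + 6. Then (16j + 6)² = 256j² + 192j + 36 = 16(16j² + 12j + 2) + 4, so t² ≡ 4 (mod 16).

(⇐) This fails: take t = 2. Then 2² = 4 ≡ 4 (mod 16), yet 2 ≡ 2 (mod 16), not 6.

The forward direction holds; the converse fails.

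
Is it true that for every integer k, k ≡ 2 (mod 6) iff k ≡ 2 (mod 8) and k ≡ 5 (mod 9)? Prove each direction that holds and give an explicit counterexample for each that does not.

(⟹) This fails: k = 32 gives 32 ≡ 2 (mod 6) but 32 ≡ 0 (mod 8), so the conjunction on the right does not hold.

(⟸) Conversely, if k ≡ 2 (mod 8) and k ≡ 5 (mod 9), then by the Chinese remainder theorem k ≡ 50 (mod 72). Since 50 ≡ 2 (mod 6) and 6 ∣ 72, we get k ≡ 2 (mod 6).

The forward direction fails; the converse holds.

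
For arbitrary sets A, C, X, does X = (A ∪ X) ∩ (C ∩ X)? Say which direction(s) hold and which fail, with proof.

(⟹) This inclusion fails. Take A = ∅, C = ∅, X = {1}; then 1 ∈ X but 1 ∉ (A ∪ X) ∩ (C ∩ X).

(⟸) Let x ∈ (A ∪ X) ∩ (C ∩ X). Then either x ∈ C ∩ X and x ∉ A; or x ∈ A ∩ C ∩ X. In each case x ∈ X, so (A ∪ X) ∩ (C ∩ X) ⊆ X.

Only the reverse inclusion holds.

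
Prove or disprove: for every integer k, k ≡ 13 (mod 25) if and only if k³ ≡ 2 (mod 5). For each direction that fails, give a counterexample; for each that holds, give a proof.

Forward direction. Suppose k ≡ 13 (mod 25). Then k³ ≡ 13³ = 2197 (mod 25), and since 5 ∣ 25, also k³ ≡ 2 (mod 5).

Converse. This fails: take k = 3. Then 3³ = 27 ≡ 2 (mod 5), yet 3 ≡ 3 (mod 25), not 13.

(⇒) holds; (⇐) fails.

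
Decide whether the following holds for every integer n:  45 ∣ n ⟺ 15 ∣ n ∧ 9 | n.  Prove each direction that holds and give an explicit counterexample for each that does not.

Both implications hold.

[⇒] If 45 ∣ n, write n = 45q. Since 45 = 3·15, n = 15·(3q), so 15 ∣ n; and since 45 = 5·9, n = 9·(5q), so 9 ∣ n.

[⇐] Suppose 15 ∣ n and 9 ∣ n. Any common multiple of 15 and 9 is a multiple of their lcm; here lcm(15, 9) = 15·9/gcd(15, 9) = 135/3 = 45, so 45 ∣ n.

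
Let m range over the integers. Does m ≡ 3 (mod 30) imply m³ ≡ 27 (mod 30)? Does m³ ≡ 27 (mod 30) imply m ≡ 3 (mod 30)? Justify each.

Both directions hold.

[⇐] Suppose m³ ≡ 27 (mod 30). The only residue r in {0, …, 29} with r³ ≡ 27 (mod 30) is r = 3, so m ≡ 3 (mod 30).

[⇒] Suppose m ≡ 3 (mod 30). Write m = 30j + 3. Then (30j + 3)³ = 27000j³ + 8100j² + 810j + 27 = 30(900j³ + 270j² + 27j) + 27, so m³ ≡ 27 (mod 30).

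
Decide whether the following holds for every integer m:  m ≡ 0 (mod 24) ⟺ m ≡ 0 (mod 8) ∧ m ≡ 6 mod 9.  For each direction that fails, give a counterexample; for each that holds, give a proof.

(→) This fails: m = 0 gives 0 ≡ 0 (mod 24) but 0 ≡ 0 (mod 9), so the conjunction on the right does not hold.

(←) Conversely, if m ≡ 0 (mod 8) and m ≡ 6 (mod 9), then by the Chinese remainder theorem m ≡ 24 (mod 72). Since 24 ≡ 0 (mod 24) and 24 ∣ 72, we get m ≡ 0 (mod 24).

The forward direction fails; the converse holds.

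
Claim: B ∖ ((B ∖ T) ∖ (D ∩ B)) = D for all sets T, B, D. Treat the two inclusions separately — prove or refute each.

(⊆) fails and (⊇) fails.

Forward inclusion. This inclusion fails. Take T = {1}, B = {1}, D = ∅; then 1 ∈ B ∖ ((B ∖ T) ∖ (D ∩ B)) but 1 ∉ D.

Reverse inclusion. This inclusion fails. Take T = ∅, B = ∅, D = {1}; then 1 ∈ D but 1 ∉ B ∖ ((B ∖ T) ∖ (D ∩ B)).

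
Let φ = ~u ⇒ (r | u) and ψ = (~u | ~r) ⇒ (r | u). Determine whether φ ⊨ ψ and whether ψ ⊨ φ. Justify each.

[⇒] Assume the antecedent. If r is true, (~u | ~r) ⇒ (r | u) reduces to true regardless of the other variables. If r is false, the antecedent forces (r = F, u = T), and (~u | ~r) ⇒ (r | u) holds there. Either way (~u | ~r) ⇒ (r | u) holds.

[⇐] Assume the antecedent. If r is true, ~u ⇒ (r | u) reduces to true regardless of the other variables. If r is false, the antecedent forces (r = F, u = T), and ~u ⇒ (r | u) holds there. Either way ~u ⇒ (r | u) holds.

Both directions hold; the statement is true.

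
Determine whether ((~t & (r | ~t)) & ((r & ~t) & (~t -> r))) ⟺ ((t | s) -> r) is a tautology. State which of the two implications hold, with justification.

(⟹) Assume the antecedent. If r is true, (t | s) -> r reduces to true regardless of the other variables. If r is false, the antecedent cannot hold. Either way (t | s) -> r holds.

(⟸) This fails. Under r = F, t = F, s = F, the left side is false but the right side is true.

Only the forward implication holds.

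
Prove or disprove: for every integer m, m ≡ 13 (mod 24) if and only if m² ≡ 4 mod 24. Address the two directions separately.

Neither direction holds.

(⟹) This fails: take m = 13. Then 13 ≡ 13 (mod 24), but 13² = 169 ≡ 1 (mod 24), not 4.

(⟸) This fails: take m = 2. Then 2² = 4 ≡ 4 (mod 24), yet 2 ≡ 2 (mod 24), not 13.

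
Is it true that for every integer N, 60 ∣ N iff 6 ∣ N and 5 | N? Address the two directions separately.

Only the forward direction holds.

(⇒) If 60 ∣ N, write N = 60q. Since 60 = 10·6, N = 6·(10q), so 6 ∣ N; and since 60 = 12·5, N = 5·(12q), so 5 ∣ N.

(⇐) This fails: take N = 30. Both 6 ∣ 30 and 5 ∣ 30, yet 30 is not a multiple of 60 (since 30 = 0·60 + 30), so 60 ∤ 30.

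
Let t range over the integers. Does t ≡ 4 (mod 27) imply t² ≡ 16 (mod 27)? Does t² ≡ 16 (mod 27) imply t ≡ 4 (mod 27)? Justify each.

Only the forward direction holds.

(⇒) Suppose t ≡ 4 (mod 27). Write t = 27j + 4. Then (27j + 4)² = 729j² + 216j + 16 = 27(27j² + 8j) + 16, so t² ≡ 16 (mod 27).

(⇐) This fails: take t = 23. Then 23² = 529 ≡ 16 (mod 27), yet 23 ≡ 23 (mod 27), not 4.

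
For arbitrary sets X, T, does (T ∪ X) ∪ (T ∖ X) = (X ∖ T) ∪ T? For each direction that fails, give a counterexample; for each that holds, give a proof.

(⊆) Let x ∈ (T ∪ X) ∪ (T ∖ X). Then either x ∈ X and x ∉ T; or x ∈ T and x ∉ X; or x ∈ X ∩ T. In each case x ∈ (X ∖ T) ∪ T, so (T ∪ X) ∪ (T ∖ X) ⊆ (X ∖ T) ∪ T.

(⊇) Let x ∈ (X ∖ T) ∪ T. Then either x ∈ X and x ∉ T; or x ∈ T and x ∉ X; or x ∈ X ∩ T. In each case x ∈ (T ∪ X) ∪ (T ∖ X), so (X ∖ T) ∪ T ⊆ (T ∪ X) ∪ (T ∖ X).

The two sets are equal.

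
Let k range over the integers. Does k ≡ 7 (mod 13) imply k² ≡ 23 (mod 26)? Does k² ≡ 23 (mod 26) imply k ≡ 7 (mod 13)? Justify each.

(⟹) This fails: take k = 20. Then 20 ≡ 7 (mod 13), but 20² = 400 ≡ 10 (mod 26), not 23.

(⟸) This fails: take k = 19. Then 19² = 361 ≡ 23 (mod 26), yet 19 ≡ 6 (mod 13), not 7.

Neither implication holds.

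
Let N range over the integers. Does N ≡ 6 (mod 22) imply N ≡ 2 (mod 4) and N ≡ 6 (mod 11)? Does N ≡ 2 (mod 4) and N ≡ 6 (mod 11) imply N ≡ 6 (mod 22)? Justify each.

Only the reverse direction holds.

Converse. If N ≡ 2 (mod 4) and N ≡ 6 (mod 11), then by the Chinese remainder theorem N ≡ 6 (mod 44). Since 6 ≡ 6 (mod 22) and 22 ∣ 44, we get N ≡ 6 (mod 22).

Forward direction. This fails: N = 28 gives 28 ≡ 6 (mod 22) but 28 ≡ 0 (mod 4), so the conjunction on the right does not hold.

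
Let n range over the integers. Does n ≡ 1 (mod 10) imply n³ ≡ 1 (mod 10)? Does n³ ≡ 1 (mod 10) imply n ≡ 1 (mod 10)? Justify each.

Both implications hold.

[⇒] Suppose n ≡ 1 (mod 10). Write n = 10j + 1. Then (10j + 1)³ = 1000j³ + 300j² + 30j + 1 = 10(100j³ + 30j² + 3j) + 1, so n³ ≡ 1 (mod 10).

[⇐] Conversely, suppose n³ ≡ 1 (mod 10). The only residue r in {0, …, 9} with r³ ≡ 1 (mod 10) is r = 1, so n ≡ 1 (mod 10).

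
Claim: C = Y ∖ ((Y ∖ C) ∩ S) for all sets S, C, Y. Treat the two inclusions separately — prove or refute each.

(⟹) This inclusion fails. Take S = ∅, C = {1}, Y = ∅; then 1 ∈ C but 1 ∉ Y ∖ ((Y ∖ C) ∩ S).

(⟸) This inclusion fails. Take S = ∅, C = ∅, Y = {1}; then 1 ∈ Y ∖ ((Y ∖ C) ∩ S) but 1 ∉ C.

Both inclusions fail.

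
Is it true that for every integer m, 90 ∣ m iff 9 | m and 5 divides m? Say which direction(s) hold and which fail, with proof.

(⟹) If 90 ∣ m, write m = 90q. Since 90 = 10·9, m = 9·(10q), so 9 ∣ m; and since 90 = 18·5, m = 5·(18q), so 5 ∣ m.

(⟸) This fails: take m = 45. Both 9 ∣ 45 and 5 ∣ 45, yet 45 is not a multiple of 90 (since 45 = 0·90 + 45), so 90 ∤ 45.

Only the forward implication holds.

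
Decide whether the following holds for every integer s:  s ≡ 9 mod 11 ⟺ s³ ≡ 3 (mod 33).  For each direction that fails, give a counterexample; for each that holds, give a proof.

Only the reverse direction holds.

Forward direction. This fails: take s = 20. Then 20 ≡ 9 (mod 11), but 20³ = 8000 ≡ 14 (mod 33), not 3.

Converse. The residues r modulo 33 with r³ ≡ 3 (mod 33) are exactly {9}, and each is ≡ 9 (mod 11).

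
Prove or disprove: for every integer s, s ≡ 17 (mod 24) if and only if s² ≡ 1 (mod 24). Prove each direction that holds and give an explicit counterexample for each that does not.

Not equivalent: only (⇒) holds.

(⟹) Suppose s ≡ 17 (mod 24). Write s = 24j + 17. Then (24j + 17)² = 576j² + 816j + 289 = 24(24j² + 34j + 12) + 1, so s² ≡ 1 (mod 24).

(⟸) This fails: take s = 1. Then 1² = 1 ≡ 1 (mod 24), yet 1 ≡ 1 (mod 24), not 17.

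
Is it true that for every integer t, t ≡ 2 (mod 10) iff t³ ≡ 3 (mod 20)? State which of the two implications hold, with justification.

(⇒) This fails: take t = 2. Then 2 ≡ 2 (mod 10), but 2³ = 8 ≡ 8 (mod 20), not 3.

(⇐) This fails: take t = 7. Then 7³ = 343 ≡ 3 (mod 20), yet 7 ≡ 7 (mod 10), not 2.

Neither implication holds.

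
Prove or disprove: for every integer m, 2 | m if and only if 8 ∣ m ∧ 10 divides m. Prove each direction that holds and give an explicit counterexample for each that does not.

Not equivalent: only (⇐) holds.

(→) This fails: take m = 2. Certainly 2 ∣ 2, but 8 ∤ 2.

(←) Suppose 8 ∣ m and 10 ∣ m. Any common multiple of 8 and 10 is a multiple of their lcm; here lcm(8, 10) = 8·10/gcd(8, 10) = 80/2 = 40, so 40 ∣ m. Since 2 ∣ 40, it follows that 2 ∣ m.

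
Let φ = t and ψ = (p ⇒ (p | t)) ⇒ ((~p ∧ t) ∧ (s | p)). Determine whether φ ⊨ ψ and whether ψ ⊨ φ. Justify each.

(⇒) fails; (⇐) holds.

Converse. Assume the antecedent. If s is true, the antecedent forces (s = T, p = F, t = T), and t holds there. If s is false, the antecedent cannot hold. Either way t holds.

Forward direction. This fails. Under s = F, p = F, t = T, the left side is true but the right side is false.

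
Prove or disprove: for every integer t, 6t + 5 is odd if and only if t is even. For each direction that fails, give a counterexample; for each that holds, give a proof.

The forward direction fails; the converse holds.

Converse. Suppose t is even. Since 6 is even, 6t is even for every t, so 6t + 5 has the same parity as 5, which is odd. Hence 6t + 5 is odd.

Forward direction. This fails: take t = 7. Then 6t + 5 = 47, which is odd, yet t = 7 is odd, not even.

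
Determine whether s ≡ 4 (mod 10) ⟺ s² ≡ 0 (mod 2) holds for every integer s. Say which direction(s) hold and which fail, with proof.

Forward direction. Suppose s ≡ 4 (mod 10). Then s² ≡ 4² = 16 (mod 10), and since 2 ∣ 10, also s² ≡ 0 (mod 2).

Converse. This fails: take s = 0. Then 0² = 0 ≡ 0 (mod 2), yet 0 ≡ 0 (mod 10), not 4.

Only the forward implication holds.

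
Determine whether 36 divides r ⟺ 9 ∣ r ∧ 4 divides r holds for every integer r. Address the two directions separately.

Equivalent; both directions hold.

(⇒) If 36 ∣ r, write r = 36q. Since 36 = 4·9, r = 9·(4q), so 9 ∣ r; and since 36 = 9·4, r = 4·(9q), so 4 ∣ r.

(⇐) Suppose 9 ∣ r and 4 ∣ r. Any common multiple of 9 and 4 is a multiple of their lcm; here gcd(9, 4) = 1, so lcm(9, 4) = 9·4 = 36, so 36 ∣ r.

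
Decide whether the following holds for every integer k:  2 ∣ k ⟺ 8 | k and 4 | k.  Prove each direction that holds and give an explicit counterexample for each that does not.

Forward direction. This fails: take k = 2. Certainly 2 ∣ 2, but 8 ∤ 2.

Converse. Suppose 8 ∣ k and 4 ∣ k. Any common multiple of 8 and 4 is a multiple of their lcm; here lcm(8, 4) = 8·4/gcd(8, 4) = 32/4 = 8, so 8 ∣ k. Since 2 ∣ 8, it follows that 2 ∣ k.

Only the reverse direction holds.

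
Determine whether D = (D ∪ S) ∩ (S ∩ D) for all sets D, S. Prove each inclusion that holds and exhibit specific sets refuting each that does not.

(⊆) fails; (⊇) holds.

Forward inclusion. This inclusion fails. Take D = {1}, S = ∅; then 1 ∈ D but 1 ∉ (D ∪ S) ∩ (S ∩ D).

Reverse inclusion. Let x ∈ (D ∪ S) ∩ (S ∩ D). Then x ∈ D ∩ S, from which x ∈ D.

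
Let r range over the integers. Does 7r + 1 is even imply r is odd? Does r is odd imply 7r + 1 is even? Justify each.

Both implications hold.

(⇒) Suppose 7r + 1 is even. Since 7 is odd, 7r and r have the same parity, so 7r + 1 ≡ r + 1 (mod 2). As 1 is odd, 7r + 1 is even exactly when r is odd. Thus r is odd.

(⇐) Conversely, suppose r is odd; write r = 2j + 1. Then 7r + 1 = 7·(2j + 1) + 1 = 2·7j + 8, which is even.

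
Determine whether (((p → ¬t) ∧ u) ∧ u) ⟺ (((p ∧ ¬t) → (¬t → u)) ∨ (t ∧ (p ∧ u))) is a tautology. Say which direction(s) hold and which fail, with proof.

Not equivalent: only (⇒) holds.

(⟹) Assume the antecedent. If t is true, the consequent reduces to true regardless of the other variables. If t is false, the antecedent forces (t = F, u = T, p = F) or (t = F, u = T, p = T), and the consequent holds there. Either way the consequent holds.

(⟸) This fails. Under t = F, u = F, p = F, the left side is false but the right side is true.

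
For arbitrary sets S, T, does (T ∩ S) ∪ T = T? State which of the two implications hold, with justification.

The two sets are equal.

(⊆) Let x ∈ (T ∩ S) ∪ T. Then either x ∈ T and x ∉ S; or x ∈ S ∩ T. In each case x ∈ T, so (T ∩ S) ∪ T ⊆ T.

(⊇) Let x ∈ T. Then either x ∈ T and x ∉ S; or x ∈ S ∩ T. In each case x ∈ (T ∩ S) ∪ T, so T ⊆ (T ∩ S) ∪ T.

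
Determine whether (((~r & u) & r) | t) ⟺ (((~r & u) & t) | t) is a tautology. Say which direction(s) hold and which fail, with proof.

(⟹) Assume the antecedent. If u is true, the antecedent forces (u = T, t = T, r = F) or (u = T, t = T, r = T), and ((~r & u) & t) | t holds there. If u is false, the antecedent forces (u = F, t = T, r = F) or (u = F, t = T, r = T), and ((~r & u) & t) | t holds there. Either way ((~r & u) & t) | t holds.

(⟸) Assume the antecedent. If u is true, the antecedent forces (u = T, t = T, r = F) or (u = T, t = T, r = T), and ((~r & u) & r) | t holds there. If u is false, the antecedent forces (u = F, t = T, r = F) or (u = F, t = T, r = T), and ((~r & u) & r) | t holds there. Either way ((~r & u) & r) | t holds.

The biconditional holds.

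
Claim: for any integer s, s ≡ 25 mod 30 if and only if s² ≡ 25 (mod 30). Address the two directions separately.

(⟹) Suppose s ≡ 25 mod 30. Write s = 30j + 25. Then (30j + 25)² = 900j² + 1500j + 625 = 30(30j² + 50j + 20) + 25, so s² ≡ 25 (mod 30).

(⟸) This fails: take s = 5. Then 5² = 25 ≡ 25 (mod 30), yet 5 ≡ 5 (mod 30), not 25.

(⇒) holds; (⇐) fails.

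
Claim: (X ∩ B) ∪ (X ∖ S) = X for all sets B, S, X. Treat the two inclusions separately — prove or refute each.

(⊆) Let x ∈ (X ∩ B) ∪ (X ∖ S). Then either x ∈ X and x ∉ B, S; or x ∈ B ∩ X and x ∉ S; or x ∈ B ∩ S ∩ X. In each case x ∈ X, so (X ∩ B) ∪ (X ∖ S) ⊆ X.

(⊇) This inclusion fails. Take B = ∅, S = {1}, X = {1}; then 1 ∈ X but 1 ∉ (X ∩ B) ∪ (X ∖ S).

Only the forward inclusion holds.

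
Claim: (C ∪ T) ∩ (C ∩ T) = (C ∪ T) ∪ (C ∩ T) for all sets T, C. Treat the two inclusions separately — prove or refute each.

The sets are not equal: only the forward inclusion holds.

(⊇) This inclusion fails. Take T = {1}, C = ∅; then 1 ∈ (C ∪ T) ∪ (C ∩ T) but 1 ∉ (C ∪ T) ∩ (C ∩ T).

(⊆) Let x ∈ (C ∪ T) ∩ (C ∩ T). Then x ∈ T ∩ C, from which x ∈ (C ∪ T) ∪ (C ∩ T).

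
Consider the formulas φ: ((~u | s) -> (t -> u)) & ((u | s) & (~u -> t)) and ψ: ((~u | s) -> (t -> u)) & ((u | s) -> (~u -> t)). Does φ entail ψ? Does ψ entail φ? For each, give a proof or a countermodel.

(⇒) holds; (⇐) fails.

(⟹) Assume the antecedent. If t is true, the antecedent forces (t = T, u = T, s = F) or (t = T, u = T, s = T), and the consequent holds there. If t is false, the antecedent forces (t = F, u = T, s = F) or (t = F, u = T, s = T), and the consequent holds there. Either way the consequent holds.

(⟸) This fails. Under t = F, u = F, s = F, the left side is false but the right side is true.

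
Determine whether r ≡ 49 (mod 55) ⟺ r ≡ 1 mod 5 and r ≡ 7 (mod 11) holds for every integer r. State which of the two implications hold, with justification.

(⇒) fails and (⇐) fails.

(⟹) This fails: r = 49 gives 49 ≡ 49 (mod 55) but 49 ≡ 4 (mod 5), so the conjunction on the right does not hold.

(⟸) This fails: r = 51 satisfies both congruences on the right (51 ≡ 1 mod 5 and 51 ≡ 7 mod 11) yet 51 ≡ 51 (mod 55), not 49.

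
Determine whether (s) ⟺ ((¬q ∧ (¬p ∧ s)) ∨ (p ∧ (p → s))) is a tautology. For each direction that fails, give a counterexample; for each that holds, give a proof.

Only the reverse direction holds.

Forward direction. This fails. Under p = F, q = T, s = T, the left side is true but the right side is false.

Converse. Assume the antecedent. If p is true, the antecedent forces (p = T, q = F, s = T) or (p = T, q = T, s = T), and s holds there. If p is false, the antecedent forces (p = F, q = F, s = T), and s holds there. Either way s holds.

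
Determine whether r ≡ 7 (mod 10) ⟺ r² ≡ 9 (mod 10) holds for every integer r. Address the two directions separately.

Only the forward implication holds.

(←) This fails: take r = 3. Then 3² = 9 ≡ 9 (mod 10), yet 3 ≡ 3 (mod 10), not 7.

(→) Suppose r ≡ 7 (mod 10). Write r = 10j + 7. Then (10j + 7)² = 100j² + 140j + 49 = 10(10j² + 14j + 4) + 9, so r² ≡ 9 (mod 10).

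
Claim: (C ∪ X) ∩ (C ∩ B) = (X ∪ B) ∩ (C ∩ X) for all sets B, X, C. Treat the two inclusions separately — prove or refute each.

(⊆) This inclusion fails. Take B = {1}, X = ∅, C = {1}; then 1 ∈ (C ∪ X) ∩ (C ∩ B) but 1 ∉ (X ∪ B) ∩ (C ∩ X).

(⊇) This inclusion fails. Take B = ∅, X = {1}, C = {1}; then 1 ∈ (X ∪ B) ∩ (C ∩ X) but 1 ∉ (C ∪ X) ∩ (C ∩ B).

(⊆) fails and (⊇) fails.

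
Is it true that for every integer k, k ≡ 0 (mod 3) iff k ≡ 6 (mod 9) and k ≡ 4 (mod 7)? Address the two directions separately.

Only the reverse direction holds.

[⇒] This fails: k = 0 gives 0 ≡ 0 (mod 3) but 0 ≡ 0 (mod 9), so the conjunction on the right does not hold.

[⇐] Conversely, if k ≡ 6 (mod 9) and k ≡ 4 (mod 7), then by the Chinese remainder theorem k ≡ 60 (mod 63). Since 60 ≡ 0 (mod 3) and 3 ∣ 63, we get k ≡ 0 (mod 3).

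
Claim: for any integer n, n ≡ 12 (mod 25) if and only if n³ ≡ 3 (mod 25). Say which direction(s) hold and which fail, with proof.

(⟹) Suppose n ≡ 12 (mod 25). Write n = 25j + 12. Then (25j + 12)³ = 15625j³ + 22500j² + 10800j + 1728 = 25(625j³ + 900j² + 432j + 69) + 3, so n³ ≡ 3 (mod 25).

(⟸) Conversely, suppose n³ ≡ 3 (mod 25). The only residue r in {0, …, 24} with r³ ≡ 3 (mod 25) is r = 12, so n ≡ 12 (mod 25).

The biconditional holds.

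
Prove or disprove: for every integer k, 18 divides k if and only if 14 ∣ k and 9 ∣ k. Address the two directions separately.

[⇒] This fails: take k = 18. Certainly 18 ∣ 18, but 14 ∤ 18.

[⇐] Suppose 14 ∣ k and 9 ∣ k. Any common multiple of 14 and 9 is a multiple of their lcm; here gcd(14, 9) = 1, so lcm(14, 9) = 14·9 = 126, so 126 ∣ k. Since 18 ∣ 126, it follows that 18 ∣ k.

Only the reverse direction holds.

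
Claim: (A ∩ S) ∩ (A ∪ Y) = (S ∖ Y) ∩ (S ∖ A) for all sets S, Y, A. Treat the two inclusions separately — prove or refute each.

(⟹) This inclusion fails. Take S = {1}, Y = ∅, A = {1}; then 1 ∈ (A ∩ S) ∩ (A ∪ Y) but 1 ∉ (S ∖ Y) ∩ (S ∖ A).

(⟸) This inclusion fails. Take S = {1}, Y = ∅, A = ∅; then 1 ∈ (S ∖ Y) ∩ (S ∖ A) but 1 ∉ (A ∩ S) ∩ (A ∪ Y).

Both inclusions fail.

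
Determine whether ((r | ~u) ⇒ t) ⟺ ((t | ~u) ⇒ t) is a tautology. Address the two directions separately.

[⇒] Assume the antecedent. If t is true, (t | ~u) ⇒ t reduces to true regardless of the other variables. If t is false, the antecedent forces (r = F, t = F, u = T), and (t | ~u) ⇒ t holds there. Either way (t | ~u) ⇒ t holds.

[⇐] This fails. Under r = T, t = F, u = T, the left side is false but the right side is true.

Only the forward direction holds.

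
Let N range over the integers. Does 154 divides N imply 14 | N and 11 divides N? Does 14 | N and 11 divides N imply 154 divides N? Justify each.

The biconditional holds.

Forward direction. If 154 ∣ N, write N = 154q. Since 154 = 11·14, N = 14·(11q), so 14 ∣ N; and since 154 = 14·11, N = 11·(14q), so 11 ∣ N.

Converse. Suppose 14 ∣ N and 11 ∣ N. Any common multiple of 14 and 11 is a multiple of their lcm; here gcd(14, 11) = 1, so lcm(14, 11) = 14·11 = 154, so 154 ∣ N.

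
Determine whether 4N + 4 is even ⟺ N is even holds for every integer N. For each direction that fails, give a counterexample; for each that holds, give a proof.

(⟹) This fails: take N = 5. Then 4N + 4 = 24, which is even, yet N = 5 is odd, not even.

(⟸) Suppose N is even. Since 4 is even, 4N is even for every N, so 4N + 4 has the same parity as 4, which is even. Hence 4N + 4 is even.

Only the reverse direction holds.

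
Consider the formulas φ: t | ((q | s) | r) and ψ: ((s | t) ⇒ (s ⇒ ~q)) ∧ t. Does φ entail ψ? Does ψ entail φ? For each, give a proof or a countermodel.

(⟸) Assume the antecedent. If t is true, t | ((q | s) | r) reduces to true regardless of the other variables. If t is false, the antecedent cannot hold. Either way t | ((q | s) | r) holds.

(⟹) This fails. Under r = T, s = F, t = F, q = F, the left side is true but the right side is false.

Not equivalent: only (⇐) holds.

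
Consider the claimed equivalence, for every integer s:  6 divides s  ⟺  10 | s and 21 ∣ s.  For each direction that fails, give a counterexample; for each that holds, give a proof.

[⇒] This fails: take s = 6. Certainly 6 ∣ 6, but 10 ∤ 6.

[⇐] Suppose 10 ∣ s and 21 ∣ s. Any common multiple of 10 and 21 is a multiple of their lcm; here gcd(10, 21) = 1, so lcm(10, 21) = 10·21 = 210, so 210 ∣ s. Since 6 ∣ 210, it follows that 6 ∣ s.

Only the reverse direction holds.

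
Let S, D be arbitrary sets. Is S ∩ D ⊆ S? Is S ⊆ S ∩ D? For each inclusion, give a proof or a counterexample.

(⊆) holds; (⊇) fails.

Forward inclusion. Let x ∈ S ∩ D. Then x ∈ S ∩ D, from which x ∈ S.

Reverse inclusion. This inclusion fails. Take S = {1}, D = ∅; then 1 ∈ S but 1 ∉ S ∩ D.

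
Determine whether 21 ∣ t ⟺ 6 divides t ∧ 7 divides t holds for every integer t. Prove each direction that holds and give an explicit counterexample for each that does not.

(⇒) fails; (⇐) holds.

(⇒) This fails: take t = 21. Certainly 21 ∣ 21, but 6 ∤ 21.

(⇐) Suppose 6 ∣ t and 7 ∣ t. Any common multiple of 6 and 7 is a multiple of their lcm; here gcd(6, 7) = 1, so lcm(6, 7) = 6·7 = 42, so 42 ∣ t. Since 21 ∣ 42, it follows that 21 ∣ t.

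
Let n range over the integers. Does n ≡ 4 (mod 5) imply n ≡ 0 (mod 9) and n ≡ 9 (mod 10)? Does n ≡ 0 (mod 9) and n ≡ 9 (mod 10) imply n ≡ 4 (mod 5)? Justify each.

Only the reverse direction holds.

(⇐) If n ≡ 0 (mod 9) and n ≡ 9 (mod 10), then by the Chinese remainder theorem n ≡ 9 (mod 90). Since 9 ≡ 4 (mod 5) and 5 ∣ 90, we get n ≡ 4 (mod 5).

(⇒) This fails: n = 64 gives 64 ≡ 4 (mod 5) but 64 ≡ 1 (mod 9), so the conjunction on the right does not hold.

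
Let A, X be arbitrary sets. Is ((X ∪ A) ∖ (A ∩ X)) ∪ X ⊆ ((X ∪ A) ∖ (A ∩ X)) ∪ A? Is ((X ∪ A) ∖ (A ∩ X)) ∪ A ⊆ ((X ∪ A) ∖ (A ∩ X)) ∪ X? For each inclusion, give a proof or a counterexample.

(⟸) Let x ∈ ((X ∪ A) ∖ (A ∩ X)) ∪ A. Then either x ∈ A and x ∉ X; or x ∈ X and x ∉ A; or x ∈ A ∩ X. In each case x ∈ ((X ∪ A) ∖ (A ∩ X)) ∪ X, so ((X ∪ A) ∖ (A ∩ X)) ∪ A ⊆ ((X ∪ A) ∖ (A ∩ X)) ∪ X.

(⟹) Let x ∈ ((X ∪ A) ∖ (A ∩ X)) ∪ X. Then either x ∈ A and x ∉ X; or x ∈ X and x ∉ A; or x ∈ A ∩ X. In each case x ∈ ((X ∪ A) ∖ (A ∩ X)) ∪ A, so ((X ∪ A) ∖ (A ∩ X)) ∪ X ⊆ ((X ∪ A) ∖ (A ∩ X)) ∪ A.

Both inclusions hold; the sets are equal.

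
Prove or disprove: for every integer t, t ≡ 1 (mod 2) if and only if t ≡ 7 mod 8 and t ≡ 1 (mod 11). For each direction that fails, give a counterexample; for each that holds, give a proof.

The forward direction fails; the converse holds.

(⟹) This fails: t = 1 gives 1 ≡ 1 (mod 2) but 1 ≡ 1 (mod 8), so the conjunction on the right does not hold.

(⟸) Conversely, if t ≡ 7 (mod 8) and t ≡ 1 (mod 11), then by the Chinese remainder theorem t ≡ 23 (mod 88). Since 23 ≡ 1 (mod 2) and 2 ∣ 88, we get t ≡ 1 (mod 2).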